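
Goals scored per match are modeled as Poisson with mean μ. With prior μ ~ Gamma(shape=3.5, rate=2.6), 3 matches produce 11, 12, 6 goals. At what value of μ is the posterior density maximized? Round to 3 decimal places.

Σ counts = 29. Posterior: Gamma(shape = 3.5+29 = 32.5, rate = 2.6+3 = 5.6).
Mode = (α−1)/β = 31.5/5.6 = 5.625.
Mean = α/β = 32.5/5.6 = 5.804.
This is the posterior mode — the MAP estimate.

5.625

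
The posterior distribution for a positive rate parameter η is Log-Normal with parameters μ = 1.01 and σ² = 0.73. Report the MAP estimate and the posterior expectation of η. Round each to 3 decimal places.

Mode = exp(μ − σ²) = exp(0.28) = 1.323.
Mean = exp(μ + σ²/2) = exp(1.375) = 3.955.
The posterior is right-skewed, so the mean exceeds the mode.

MAP = 1.323; posterior mean = 3.955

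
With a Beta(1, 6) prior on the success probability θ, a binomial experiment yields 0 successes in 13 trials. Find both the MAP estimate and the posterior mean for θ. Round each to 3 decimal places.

MAP estimate = 0.000, posterior mean = 0.050

Posterior: Beta(1+0, 6+13) = Beta(1, 19).
Since α = 1 ≤ 1 and β > 1, the Beta density is monotone decreasing on [0,1]; the mode is at 0.
Mean = 1/(1+19) = 0.050.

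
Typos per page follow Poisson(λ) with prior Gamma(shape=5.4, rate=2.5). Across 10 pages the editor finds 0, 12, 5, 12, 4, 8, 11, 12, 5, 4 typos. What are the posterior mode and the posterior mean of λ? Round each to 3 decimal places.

posterior mode = 6.192, posterior mean = 6.272

Σ counts = 73. Posterior: Gamma(shape = 5.4+73 = 78.4, rate = 2.5+10 = 12.5).
Mode = (α−1)/β = 77.4/12.5 = 6.192.
Mean = α/β = 78.4/12.5 = 6.272.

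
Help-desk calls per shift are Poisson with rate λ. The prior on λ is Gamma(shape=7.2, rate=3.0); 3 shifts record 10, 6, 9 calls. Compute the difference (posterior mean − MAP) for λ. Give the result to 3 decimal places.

0.167

Σ counts = 25. Posterior: Gamma(shape = 7.2+25 = 32.2, rate = 3.0+3 = 6.0).
Mode = (α−1)/β = 31.2/6.0 = 5.200.
Mean = α/β = 32.2/6.0 = 5.367.
Difference = 5.367 − 5.200 = 0.167.
Mean > mode: the posterior has a right tail.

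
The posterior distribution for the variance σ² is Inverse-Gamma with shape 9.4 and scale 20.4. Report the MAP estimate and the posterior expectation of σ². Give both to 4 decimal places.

Mode = β/(α+1) = 20.4/10.4 = 1.9615.
Mean = β/(α−1) = 20.4/8.4 = 2.4286.

σ²_MAP = 1.9615, E[σ²|data] = 2.4286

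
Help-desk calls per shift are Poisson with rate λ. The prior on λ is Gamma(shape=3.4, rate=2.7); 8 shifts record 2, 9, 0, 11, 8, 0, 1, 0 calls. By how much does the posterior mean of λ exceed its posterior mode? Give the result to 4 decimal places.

0.0935

Σ counts = 31. Posterior: Gamma(shape = 3.4+31 = 34.4, rate = 2.7+8 = 10.7).
Mode = (α−1)/β = 33.4/10.7 = 3.1215.
Mean = α/β = 34.4/10.7 = 3.2150.
Difference = 3.2150 − 3.1215 = 0.0935.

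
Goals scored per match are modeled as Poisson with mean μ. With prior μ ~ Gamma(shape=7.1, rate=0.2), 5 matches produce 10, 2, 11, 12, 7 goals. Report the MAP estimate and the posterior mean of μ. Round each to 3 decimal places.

MAP = 9.250, posterior mean = 9.442

Σ counts = 42. Posterior: Gamma(shape = 7.1+42 = 49.1, rate = 0.2+5 = 5.2).
Mode = (α−1)/β = 48.1/5.2 = 9.250.
Mean = α/β = 49.1/5.2 = 9.442.
The posterior is right-skewed, so the mean exceeds the mode.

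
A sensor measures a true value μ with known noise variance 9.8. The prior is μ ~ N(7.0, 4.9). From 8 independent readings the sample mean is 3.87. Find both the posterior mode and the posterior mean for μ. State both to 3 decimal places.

Posterior for μ is Normal. Precision-weighted mean: (1/4.9·7.0 + 8/9.8·3.87) / (1/4.9 + 8/9.8) = 4.496.
A Normal posterior is symmetric, so mode = mean.

MAP: 4.496. Posterior mean: 4.496.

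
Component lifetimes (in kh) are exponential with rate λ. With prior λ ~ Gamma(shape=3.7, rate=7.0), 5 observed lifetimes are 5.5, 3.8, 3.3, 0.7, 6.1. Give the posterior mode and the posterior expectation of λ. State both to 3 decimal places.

posterior mode = 0.292, posterior expectation = 0.330

Σ times = 19.4. Posterior: Gamma(shape = 3.7+5 = 8.7, rate = 7.0+19.4 = 26.4).
Mode = (α−1)/β = 7.7/26.4 = 0.292.
Mean = α/β = 8.7/26.4 = 0.330.
Right-skewed posterior ⇒ mode < mean.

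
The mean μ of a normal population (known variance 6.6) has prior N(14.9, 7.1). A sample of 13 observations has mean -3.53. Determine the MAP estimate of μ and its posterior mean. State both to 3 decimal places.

Posterior for μ is Normal. Precision-weighted mean: (1/7.1·14.9 + 13/6.6·-3.53) / (1/7.1 + 13/6.6) = -2.300.
A Normal posterior is symmetric, so mode = mean.

μ_MAP = -2.300, E[μ|data] = -2.300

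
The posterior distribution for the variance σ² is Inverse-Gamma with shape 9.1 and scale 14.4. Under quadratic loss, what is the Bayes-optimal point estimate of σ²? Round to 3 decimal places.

Mode = β/(α+1) = 14.4/10.1 = 1.426.
Mean = β/(α−1) = 14.4/8.1 = 1.778.
Quadratic loss ⇒ the optimal estimator is the posterior mean.

1.778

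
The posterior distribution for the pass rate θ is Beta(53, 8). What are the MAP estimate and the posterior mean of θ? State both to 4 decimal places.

Mode = (53−1)/(53+8−2) = 52/59 = 0.8814.
Mean = 53/(53+8) = 53/61 = 0.8689.

θ_MAP = 0.8814, E[θ|data] = 0.8689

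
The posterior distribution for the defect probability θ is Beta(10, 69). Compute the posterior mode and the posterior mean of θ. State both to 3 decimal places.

Mode = (10−1)/(10+69−2) = 9/77 = 0.117.
Mean = 10/(10+69) = 10/79 = 0.127.

MAP = 0.117; posterior mean = 0.127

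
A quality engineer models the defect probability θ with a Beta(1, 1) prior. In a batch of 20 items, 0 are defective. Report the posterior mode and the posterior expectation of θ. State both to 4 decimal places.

Posterior: Beta(1+0, 1+20) = Beta(1, 21).
Since α = 1 ≤ 1 and β > 1, the Beta density is monotone decreasing on [0,1]; the mode is at 0.
Mean = 1/(1+21) = 0.0455.

θ_MAP = 0.0000, E[θ|data] = 0.0455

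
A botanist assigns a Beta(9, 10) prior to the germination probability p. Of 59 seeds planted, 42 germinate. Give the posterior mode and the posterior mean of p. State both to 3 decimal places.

MAP = 0.658, posterior mean = 0.654

Posterior: Beta(9+42, 10+17) = Beta(51, 27).
Mode = (51−1)/(51+27−2) = 50/76 = 0.658.
Mean = 51/(51+27) = 51/78 = 0.654.
Left-skewed posterior ⇒ mean < mode.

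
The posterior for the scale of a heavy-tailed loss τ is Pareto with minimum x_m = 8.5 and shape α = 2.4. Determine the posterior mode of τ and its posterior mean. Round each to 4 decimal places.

The Pareto density is strictly decreasing on [x_m, ∞), so the mode is x_m = 8.5000.
Mean = α·x_m/(α−1) = 2.4·8.5/1.4 = 14.5714.
The mean is pulled above the mode by the posterior's right skew.

MAP = 8.5000; posterior mean = 14.5714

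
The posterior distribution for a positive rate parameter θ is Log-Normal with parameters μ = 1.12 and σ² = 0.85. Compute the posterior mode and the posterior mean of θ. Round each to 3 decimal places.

MAP = 1.310; posterior mean = 4.688

Mode = exp(μ − σ²) = exp(0.27) = 1.310.
Mean = exp(μ + σ²/2) = exp(1.545) = 4.688.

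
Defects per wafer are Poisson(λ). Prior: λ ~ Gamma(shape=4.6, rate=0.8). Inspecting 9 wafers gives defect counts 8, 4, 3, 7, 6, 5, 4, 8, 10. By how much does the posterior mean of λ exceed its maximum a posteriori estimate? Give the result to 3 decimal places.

0.102

Σ counts = 55. Posterior: Gamma(shape = 4.6+55 = 59.6, rate = 0.8+9 = 9.8).
Mode = (α−1)/β = 58.6/9.8 = 5.980.
Mean = α/β = 59.6/9.8 = 6.082.
Difference = 6.082 − 5.980 = 0.102.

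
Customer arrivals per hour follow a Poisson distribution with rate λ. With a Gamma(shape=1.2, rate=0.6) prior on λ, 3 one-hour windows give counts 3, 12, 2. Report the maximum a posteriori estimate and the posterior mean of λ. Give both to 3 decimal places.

MAP = 4.778, posterior mean = 5.056

Σ counts = 17. Posterior: Gamma(shape = 1.2+17 = 18.2, rate = 0.6+3 = 3.6).
Mode = (α−1)/β = 17.2/3.6 = 4.778.
Mean = α/β = 18.2/3.6 = 5.056.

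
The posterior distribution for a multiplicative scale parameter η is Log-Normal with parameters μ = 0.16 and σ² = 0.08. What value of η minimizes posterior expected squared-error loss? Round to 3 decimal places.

Mode = exp(μ − σ²) = exp(0.08) = 1.083.
Mean = exp(μ + σ²/2) = exp(0.200) = 1.221.
Squared-error loss ⇒ the optimal estimator is the posterior mean.

1.221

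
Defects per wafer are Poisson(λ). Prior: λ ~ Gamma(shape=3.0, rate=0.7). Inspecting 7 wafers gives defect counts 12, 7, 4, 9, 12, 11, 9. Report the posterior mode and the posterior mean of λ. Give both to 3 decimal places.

MAP: 8.571. Posterior mean: 8.701.

Σ counts = 64. Posterior: Gamma(shape = 3.0+64 = 67.0, rate = 0.7+7 = 7.7).
Mode = (α−1)/β = 66.0/7.7 = 8.571.
Mean = α/β = 67.0/7.7 = 8.701.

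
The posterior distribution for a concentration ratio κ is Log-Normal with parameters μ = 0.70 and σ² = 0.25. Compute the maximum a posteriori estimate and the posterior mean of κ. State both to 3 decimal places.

κ_MAP = 1.568, E[κ|data] = 2.282

Mode = exp(μ − σ²) = exp(0.45) = 1.568.
Mean = exp(μ + σ²/2) = exp(0.825) = 2.282.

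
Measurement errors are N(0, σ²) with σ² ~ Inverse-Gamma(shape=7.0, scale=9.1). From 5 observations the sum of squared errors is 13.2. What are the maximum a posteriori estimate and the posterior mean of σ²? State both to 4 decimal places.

σ²_MAP = 1.4952, E[σ²|data] = 1.8471

Posterior: Inverse-Gamma(shape = 7.0+5/2 = 9.5, scale = 9.1+13.2/2 = 15.7).
Mode = β/(α+1) = 15.7/10.5 = 1.4952.
Mean = β/(α−1) = 15.7/8.5 = 1.8471.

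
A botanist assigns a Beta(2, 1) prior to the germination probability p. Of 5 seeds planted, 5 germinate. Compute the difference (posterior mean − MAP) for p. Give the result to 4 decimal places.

Posterior: Beta(2+5, 1+0) = Beta(7, 1).
Since β = 1 ≤ 1 and α > 1, the Beta density is monotone increasing on [0,1]; the mode is at 1.
Mean = 7/(7+1) = 0.8750.
Difference = 0.8750 − 1.0000 = -0.1250.

-0.1250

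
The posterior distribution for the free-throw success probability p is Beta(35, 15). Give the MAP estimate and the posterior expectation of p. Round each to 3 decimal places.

p_MAP = 0.708, E[p|data] = 0.700

Mode = (35−1)/(35+15−2) = 34/48 = 0.708.
Mean = 35/(35+15) = 35/50 = 0.700.
Left-skewed posterior ⇒ mean < mode.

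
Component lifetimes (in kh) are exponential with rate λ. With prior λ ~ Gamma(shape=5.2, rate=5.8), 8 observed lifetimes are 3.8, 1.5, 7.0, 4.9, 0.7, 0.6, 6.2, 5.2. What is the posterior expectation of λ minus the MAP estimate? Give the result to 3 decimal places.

0.028

Σ times = 29.9. Posterior: Gamma(shape = 5.2+8 = 13.2, rate = 5.8+29.9 = 35.7).
Mode = (α−1)/β = 12.2/35.7 = 0.342.
Mean = α/β = 13.2/35.7 = 0.370.
Difference = 0.370 − 0.342 = 0.028.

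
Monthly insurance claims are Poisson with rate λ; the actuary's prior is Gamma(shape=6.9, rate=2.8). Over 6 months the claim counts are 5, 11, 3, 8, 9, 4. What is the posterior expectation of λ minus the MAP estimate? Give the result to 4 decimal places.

0.1136

Σ counts = 40. Posterior: Gamma(shape = 6.9+40 = 46.9, rate = 2.8+6 = 8.8).
Mode = (α−1)/β = 45.9/8.8 = 5.2159.
Mean = α/β = 46.9/8.8 = 5.3295.
Difference = 5.3295 − 5.2159 = 0.1136.
The mean is pulled above the mode by the posterior's right skew.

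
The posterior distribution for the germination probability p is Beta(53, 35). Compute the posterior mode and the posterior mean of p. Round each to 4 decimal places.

posterior mode = 0.6047, posterior mean = 0.6023

Mode = (53−1)/(53+35−2) = 52/86 = 0.6047.
Mean = 53/(53+35) = 53/88 = 0.6023.
The mean is pulled below the mode by the posterior's left skew.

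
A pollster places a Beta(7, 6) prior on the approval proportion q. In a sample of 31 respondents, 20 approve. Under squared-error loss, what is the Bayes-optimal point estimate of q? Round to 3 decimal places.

0.614

Posterior: Beta(7+20, 6+11) = Beta(27, 17).
Mode = (27−1)/(27+17−2) = 26/42 = 0.619.
Mean = 27/(27+17) = 27/44 = 0.614.
Squared-error loss ⇒ the optimal estimator is the posterior mean.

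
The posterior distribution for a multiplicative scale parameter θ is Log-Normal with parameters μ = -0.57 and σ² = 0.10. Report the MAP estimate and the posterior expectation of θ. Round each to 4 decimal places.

Mode = exp(μ − σ²) = exp(-0.67) = 0.5117.
Mean = exp(μ + σ²/2) = exp(-0.520) = 0.5945.
The mean is pulled above the mode by the posterior's right skew.

MAP estimate = 0.5117, posterior expectation = 0.5945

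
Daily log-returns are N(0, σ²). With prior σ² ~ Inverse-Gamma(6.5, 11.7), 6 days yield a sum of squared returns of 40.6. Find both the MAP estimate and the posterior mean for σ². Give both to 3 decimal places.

MAP estimate = 3.048, posterior mean = 3.765

Posterior: Inverse-Gamma(shape = 6.5+6/2 = 9.5, scale = 11.7+40.6/2 = 32.0).
Mode = β/(α+1) = 32.0/10.5 = 3.048.
Mean = β/(α−1) = 32.0/8.5 = 3.765.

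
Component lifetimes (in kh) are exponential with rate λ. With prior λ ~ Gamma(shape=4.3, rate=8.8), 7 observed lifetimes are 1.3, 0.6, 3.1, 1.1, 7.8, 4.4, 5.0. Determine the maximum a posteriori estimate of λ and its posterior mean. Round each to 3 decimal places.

Σ times = 23.3. Posterior: Gamma(shape = 4.3+7 = 11.3, rate = 8.8+23.3 = 32.1).
Mode = (α−1)/β = 10.3/32.1 = 0.321.
Mean = α/β = 11.3/32.1 = 0.352.
Right-skewed posterior ⇒ mode < mean.

maximum a posteriori estimate = 0.321, posterior mean = 0.352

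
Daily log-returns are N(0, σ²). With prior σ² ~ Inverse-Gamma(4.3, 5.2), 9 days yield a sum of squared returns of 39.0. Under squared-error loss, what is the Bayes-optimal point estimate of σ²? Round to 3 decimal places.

3.167

Posterior: Inverse-Gamma(shape = 4.3+9/2 = 8.8, scale = 5.2+39.0/2 = 24.7).
Mode = β/(α+1) = 24.7/9.8 = 2.520.
Mean = β/(α−1) = 24.7/7.8 = 3.167.
Squared-error loss ⇒ the optimal estimator is the posterior mean.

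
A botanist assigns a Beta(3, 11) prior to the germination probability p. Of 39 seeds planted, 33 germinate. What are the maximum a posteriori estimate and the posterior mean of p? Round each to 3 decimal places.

MAP = 0.686; posterior mean = 0.679

Posterior: Beta(3+33, 11+6) = Beta(36, 17).
Mode = (36−1)/(36+17−2) = 35/51 = 0.686.
Mean = 36/(36+17) = 36/53 = 0.679.
Left-skewed posterior ⇒ mean < mode.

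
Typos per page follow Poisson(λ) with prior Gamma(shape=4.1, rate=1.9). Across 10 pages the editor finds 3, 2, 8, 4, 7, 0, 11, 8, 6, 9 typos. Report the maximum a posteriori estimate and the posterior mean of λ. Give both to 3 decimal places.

Σ counts = 58. Posterior: Gamma(shape = 4.1+58 = 62.1, rate = 1.9+10 = 11.9).
Mode = (α−1)/β = 61.1/11.9 = 5.134.
Mean = α/β = 62.1/11.9 = 5.218.
Right-skewed posterior ⇒ mode < mean.

MAP = 5.134, posterior mean = 5.218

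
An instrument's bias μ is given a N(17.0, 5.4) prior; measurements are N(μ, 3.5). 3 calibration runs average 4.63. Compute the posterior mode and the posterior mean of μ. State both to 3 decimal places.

Posterior for μ is Normal. Precision-weighted mean: (1/5.4·17.0 + 3/3.5·4.63) / (1/5.4 + 3/3.5) = 6.828.
A Normal posterior is symmetric, so mode = mean.

MAP = 6.828; posterior mean = 6.828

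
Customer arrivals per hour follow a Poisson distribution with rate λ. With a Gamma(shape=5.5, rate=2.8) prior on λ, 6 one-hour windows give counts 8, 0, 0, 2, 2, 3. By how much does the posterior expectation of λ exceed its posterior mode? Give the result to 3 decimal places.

Σ counts = 15. Posterior: Gamma(shape = 5.5+15 = 20.5, rate = 2.8+6 = 8.8).
Mode = (α−1)/β = 19.5/8.8 = 2.216.
Mean = α/β = 20.5/8.8 = 2.330.
Difference = 2.330 − 2.216 = 0.114.
Right-skewed posterior ⇒ mode < mean.

0.114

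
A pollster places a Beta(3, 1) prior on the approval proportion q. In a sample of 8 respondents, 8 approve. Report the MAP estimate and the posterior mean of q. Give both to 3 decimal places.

Posterior: Beta(3+8, 1+0) = Beta(11, 1).
Since β = 1 ≤ 1 and α > 1, the Beta density is monotone increasing on [0,1]; the mode is at 1.
Mean = 11/(11+1) = 0.917.
The mean is pulled below the mode by the posterior's left skew.

MAP estimate = 1.000, posterior mean = 0.917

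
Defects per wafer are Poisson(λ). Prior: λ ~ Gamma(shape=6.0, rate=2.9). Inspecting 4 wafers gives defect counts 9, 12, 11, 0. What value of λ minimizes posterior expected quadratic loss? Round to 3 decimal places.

Σ counts = 32. Posterior: Gamma(shape = 6.0+32 = 38.0, rate = 2.9+4 = 6.9).
Mode = (α−1)/β = 37.0/6.9 = 5.362.
Mean = α/β = 38.0/6.9 = 5.507.
Quadratic loss ⇒ the optimal estimator is the posterior mean.

5.507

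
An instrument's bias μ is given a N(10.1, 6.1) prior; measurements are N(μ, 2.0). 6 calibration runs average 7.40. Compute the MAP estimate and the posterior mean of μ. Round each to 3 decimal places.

Posterior for μ is Normal. Precision-weighted mean: (1/6.1·10.1 + 6/2.0·7.40) / (1/6.1 + 6/2.0) = 7.540.
A Normal posterior is symmetric, so mode = mean.

MAP = 7.540; posterior mean = 7.540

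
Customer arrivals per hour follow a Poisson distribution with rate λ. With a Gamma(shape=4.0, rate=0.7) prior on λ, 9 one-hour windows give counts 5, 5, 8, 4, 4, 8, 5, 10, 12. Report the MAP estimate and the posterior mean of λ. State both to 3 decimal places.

Σ counts = 61. Posterior: Gamma(shape = 4.0+61 = 65.0, rate = 0.7+9 = 9.7).
Mode = (α−1)/β = 64.0/9.7 = 6.598.
Mean = α/β = 65.0/9.7 = 6.701.
Mean > mode: the posterior has a right tail.

MAP = 6.598; posterior mean = 6.701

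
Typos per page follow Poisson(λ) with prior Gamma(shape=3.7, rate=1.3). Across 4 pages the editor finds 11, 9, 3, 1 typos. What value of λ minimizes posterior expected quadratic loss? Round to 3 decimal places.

5.226

Σ counts = 24. Posterior: Gamma(shape = 3.7+24 = 27.7, rate = 1.3+4 = 5.3).
Mode = (α−1)/β = 26.7/5.3 = 5.038.
Mean = α/β = 27.7/5.3 = 5.226.
Quadratic loss ⇒ the optimal estimator is the posterior mean.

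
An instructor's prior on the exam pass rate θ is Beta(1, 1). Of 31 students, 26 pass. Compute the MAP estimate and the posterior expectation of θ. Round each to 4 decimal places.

MAP = 0.8387; posterior mean = 0.8182

Posterior: Beta(1+26, 1+5) = Beta(27, 6).
Mode = (27−1)/(27+6−2) = 26/31 = 0.8387.
With a flat prior the MAP equals the MLE, 26/31.
Mean = 27/(27+6) = 27/33 = 0.8182.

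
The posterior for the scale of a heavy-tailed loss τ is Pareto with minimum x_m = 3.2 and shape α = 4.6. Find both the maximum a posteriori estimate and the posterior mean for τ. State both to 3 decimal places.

The Pareto density is strictly decreasing on [x_m, ∞), so the mode is x_m = 3.200.
Mean = α·x_m/(α−1) = 4.6·3.2/3.6 = 4.089.
The mean is pulled above the mode by the posterior's right skew.

τ_MAP = 3.200, E[τ|data] = 4.089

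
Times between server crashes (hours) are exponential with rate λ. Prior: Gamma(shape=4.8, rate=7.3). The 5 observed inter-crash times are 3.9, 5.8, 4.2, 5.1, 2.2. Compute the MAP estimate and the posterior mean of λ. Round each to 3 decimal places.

Σ times = 21.2. Posterior: Gamma(shape = 4.8+5 = 9.8, rate = 7.3+21.2 = 28.5).
Mode = (α−1)/β = 8.8/28.5 = 0.309.
Mean = α/β = 9.8/28.5 = 0.344.
The mean is pulled above the mode by the posterior's right skew.

MAP = 0.309; posterior mean = 0.344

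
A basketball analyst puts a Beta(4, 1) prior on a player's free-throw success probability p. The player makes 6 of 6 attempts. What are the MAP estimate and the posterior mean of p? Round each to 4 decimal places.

Posterior: Beta(4+6, 1+0) = Beta(10, 1).
Since β = 1 ≤ 1 and α > 1, the Beta density is monotone increasing on [0,1]; the mode is at 1.
Mean = 10/(10+1) = 0.9091.
The mean is pulled below the mode by the posterior's left skew.

MAP = 1.0000; posterior mean = 0.9091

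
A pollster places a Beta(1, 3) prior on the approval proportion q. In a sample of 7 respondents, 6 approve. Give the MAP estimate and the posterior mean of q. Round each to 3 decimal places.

Posterior: Beta(1+6, 3+1) = Beta(7, 4).
Mode = (7−1)/(7+4−2) = 6/9 = 0.667.
Mean = 7/(7+4) = 7/11 = 0.636.

MAP estimate = 0.667, posterior mean = 0.636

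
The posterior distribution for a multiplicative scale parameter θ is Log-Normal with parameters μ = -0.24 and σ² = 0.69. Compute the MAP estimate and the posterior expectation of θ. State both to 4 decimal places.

Mode = exp(μ − σ²) = exp(-0.93) = 0.3946.
Mean = exp(μ + σ²/2) = exp(0.105) = 1.1107.

MAP estimate = 0.3946, posterior expectation = 1.1107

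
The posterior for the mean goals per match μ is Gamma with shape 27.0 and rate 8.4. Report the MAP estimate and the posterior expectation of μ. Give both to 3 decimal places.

μ_MAP = 3.095, E[μ|data] = 3.214

Mode = (α−1)/β = 26.0/8.4 = 3.095.
Mean = α/β = 27.0/8.4 = 3.214.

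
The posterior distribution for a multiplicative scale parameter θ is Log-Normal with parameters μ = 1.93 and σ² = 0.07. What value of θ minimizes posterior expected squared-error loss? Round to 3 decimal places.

7.135

Mode = exp(μ − σ²) = exp(1.86) = 6.424.
Mean = exp(μ + σ²/2) = exp(1.965) = 7.135.
Squared-error loss ⇒ the optimal estimator is the posterior mean.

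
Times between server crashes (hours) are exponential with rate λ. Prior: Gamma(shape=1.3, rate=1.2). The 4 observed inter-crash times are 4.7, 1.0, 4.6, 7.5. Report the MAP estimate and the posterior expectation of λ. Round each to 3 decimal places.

Σ times = 17.8. Posterior: Gamma(shape = 1.3+4 = 5.3, rate = 1.2+17.8 = 19.0).
Mode = (α−1)/β = 4.3/19.0 = 0.226.
Mean = α/β = 5.3/19.0 = 0.279.

λ_MAP = 0.226, E[λ|data] = 0.279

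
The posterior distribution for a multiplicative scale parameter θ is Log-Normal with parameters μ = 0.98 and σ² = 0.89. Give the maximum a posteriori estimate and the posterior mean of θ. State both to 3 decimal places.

maximum a posteriori estimate = 1.094, posterior mean = 4.158

Mode = exp(μ − σ²) = exp(0.09) = 1.094.
Mean = exp(μ + σ²/2) = exp(1.425) = 4.158.
The mean is pulled above the mode by the posterior's right skew.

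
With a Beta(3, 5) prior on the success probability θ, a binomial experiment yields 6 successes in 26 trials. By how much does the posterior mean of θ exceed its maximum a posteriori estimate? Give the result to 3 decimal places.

Posterior: Beta(3+6, 5+20) = Beta(9, 25).
Mode = (9−1)/(9+25−2) = 8/32 = 0.250.
Mean = 9/(9+25) = 9/34 = 0.265.
Difference = 0.265 − 0.250 = 0.015.

0.015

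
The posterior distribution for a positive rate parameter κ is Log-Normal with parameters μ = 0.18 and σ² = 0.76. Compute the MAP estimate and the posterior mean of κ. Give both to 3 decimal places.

κ_MAP = 0.560, E[κ|data] = 1.751

Mode = exp(μ − σ²) = exp(-0.58) = 0.560.
Mean = exp(μ + σ²/2) = exp(0.560) = 1.751.
The posterior is right-skewed, so the mean exceeds the mode.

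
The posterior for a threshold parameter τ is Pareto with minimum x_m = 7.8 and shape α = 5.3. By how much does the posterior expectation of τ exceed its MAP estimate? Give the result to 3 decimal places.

1.814

The Pareto density is strictly decreasing on [x_m, ∞), so the mode is x_m = 7.800.
Mean = α·x_m/(α−1) = 5.3·7.8/4.3 = 9.614.
Difference = 9.614 − 7.800 = 1.814.
Right-skewed posterior ⇒ mode < mean.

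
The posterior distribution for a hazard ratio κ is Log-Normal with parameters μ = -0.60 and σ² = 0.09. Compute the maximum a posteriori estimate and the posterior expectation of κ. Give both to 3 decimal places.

maximum a posteriori estimate = 0.502, posterior expectation = 0.574

Mode = exp(μ − σ²) = exp(-0.69) = 0.502.
Mean = exp(μ + σ²/2) = exp(-0.555) = 0.574.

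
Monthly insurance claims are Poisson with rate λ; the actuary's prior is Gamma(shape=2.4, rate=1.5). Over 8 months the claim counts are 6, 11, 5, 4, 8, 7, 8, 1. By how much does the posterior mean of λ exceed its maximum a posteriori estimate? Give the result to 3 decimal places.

Σ counts = 50. Posterior: Gamma(shape = 2.4+50 = 52.4, rate = 1.5+8 = 9.5).
Mode = (α−1)/β = 51.4/9.5 = 5.411.
Mean = α/β = 52.4/9.5 = 5.516.
Difference = 5.516 − 5.411 = 0.105.
The mean is pulled above the mode by the posterior's right skew.

0.105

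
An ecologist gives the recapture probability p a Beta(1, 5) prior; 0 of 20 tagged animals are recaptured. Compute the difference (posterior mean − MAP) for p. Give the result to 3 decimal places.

0.038

Posterior: Beta(1+0, 5+20) = Beta(1, 25).
Since α = 1 ≤ 1 and β > 1, the Beta density is monotone decreasing on [0,1]; the mode is at 0.
Mean = 1/(1+25) = 0.038.
Difference = 0.038 − 0.000 = 0.038.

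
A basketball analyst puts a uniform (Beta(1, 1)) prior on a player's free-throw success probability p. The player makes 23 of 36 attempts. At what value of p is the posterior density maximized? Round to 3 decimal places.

Posterior: Beta(1+23, 1+13) = Beta(24, 14).
Mode = (24−1)/(24+14−2) = 23/36 = 0.639.
With a flat prior the MAP equals the MLE, 23/36.
Mean = 24/(24+14) = 24/38 = 0.632.
This is the posterior mode — the MAP estimate.

0.639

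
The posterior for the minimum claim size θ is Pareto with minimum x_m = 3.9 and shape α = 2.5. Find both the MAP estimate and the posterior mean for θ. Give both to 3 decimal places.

θ_MAP = 3.900, E[θ|data] = 6.500

The Pareto density is strictly decreasing on [x_m, ∞), so the mode is x_m = 3.900.
Mean = α·x_m/(α−1) = 2.5·3.9/1.5 = 6.500.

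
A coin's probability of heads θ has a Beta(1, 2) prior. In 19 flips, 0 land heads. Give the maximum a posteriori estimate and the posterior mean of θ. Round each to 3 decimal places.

θ_MAP = 0.000, E[θ|data] = 0.045

Posterior: Beta(1+0, 2+19) = Beta(1, 21).
Since α = 1 ≤ 1 and β > 1, the Beta density is monotone decreasing on [0,1]; the mode is at 0.
Mean = 1/(1+21) = 0.045.
Mean > mode: the posterior has a right tail.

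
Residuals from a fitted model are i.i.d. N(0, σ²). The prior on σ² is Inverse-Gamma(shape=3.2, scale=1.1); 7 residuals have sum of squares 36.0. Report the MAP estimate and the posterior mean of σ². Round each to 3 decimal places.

Posterior: Inverse-Gamma(shape = 3.2+7/2 = 6.7, scale = 1.1+36.0/2 = 19.1).
Mode = β/(α+1) = 19.1/7.7 = 2.481.
Mean = β/(α−1) = 19.1/5.7 = 3.351.

MAP = 2.481, posterior mean = 3.351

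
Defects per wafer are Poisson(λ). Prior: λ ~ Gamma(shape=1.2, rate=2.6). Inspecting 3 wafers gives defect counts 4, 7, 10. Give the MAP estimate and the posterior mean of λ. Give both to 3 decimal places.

Σ counts = 21. Posterior: Gamma(shape = 1.2+21 = 22.2, rate = 2.6+3 = 5.6).
Mode = (α−1)/β = 21.2/5.6 = 3.786.
Mean = α/β = 22.2/5.6 = 3.964.

MAP = 3.786, posterior mean = 3.964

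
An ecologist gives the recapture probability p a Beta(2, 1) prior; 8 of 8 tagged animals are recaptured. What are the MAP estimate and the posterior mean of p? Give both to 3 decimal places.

Posterior: Beta(2+8, 1+0) = Beta(10, 1).
Since β = 1 ≤ 1 and α > 1, the Beta density is monotone increasing on [0,1]; the mode is at 1.
Mean = 10/(10+1) = 0.909.

MAP: 1.000. Posterior mean: 0.909.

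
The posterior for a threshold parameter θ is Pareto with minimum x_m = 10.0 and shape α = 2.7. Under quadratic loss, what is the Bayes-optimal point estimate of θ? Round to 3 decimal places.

15.882

The Pareto density is strictly decreasing on [x_m, ∞), so the mode is x_m = 10.000.
Mean = α·x_m/(α−1) = 2.7·10.0/1.7 = 15.882.
Quadratic loss ⇒ the optimal estimator is the posterior mean.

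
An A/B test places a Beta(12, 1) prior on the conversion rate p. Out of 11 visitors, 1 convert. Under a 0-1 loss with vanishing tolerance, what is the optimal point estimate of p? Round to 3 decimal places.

0.545

Posterior: Beta(12+1, 1+10) = Beta(13, 11).
Mode = (13−1)/(13+11−2) = 12/22 = 0.545.
Mean = 13/(13+11) = 13/24 = 0.542.
This is the posterior mode — the MAP estimate.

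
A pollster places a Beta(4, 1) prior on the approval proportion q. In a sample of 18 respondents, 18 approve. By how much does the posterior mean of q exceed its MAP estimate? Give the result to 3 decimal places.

Posterior: Beta(4+18, 1+0) = Beta(22, 1).
Since β = 1 ≤ 1 and α > 1, the Beta density is monotone increasing on [0,1]; the mode is at 1.
Mean = 22/(22+1) = 0.957.
Difference = 0.957 − 1.000 = -0.043.

-0.043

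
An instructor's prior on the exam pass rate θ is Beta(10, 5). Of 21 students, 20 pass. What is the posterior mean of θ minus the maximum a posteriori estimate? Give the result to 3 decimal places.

Posterior: Beta(10+20, 5+1) = Beta(30, 6).
Mode = (30−1)/(30+6−2) = 29/34 = 0.853.
Mean = 30/(30+6) = 30/36 = 0.833.
Difference = 0.833 − 0.853 = -0.020.

-0.020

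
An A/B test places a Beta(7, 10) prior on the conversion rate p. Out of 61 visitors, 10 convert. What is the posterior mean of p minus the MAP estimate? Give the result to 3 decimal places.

Posterior: Beta(7+10, 10+51) = Beta(17, 61).
Mode = (17−1)/(17+61−2) = 16/76 = 0.211.
Mean = 17/(17+61) = 17/78 = 0.218.
Difference = 0.218 − 0.211 = 0.007.

0.007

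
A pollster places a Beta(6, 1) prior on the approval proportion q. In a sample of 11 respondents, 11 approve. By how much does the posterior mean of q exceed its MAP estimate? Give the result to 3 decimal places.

Posterior: Beta(6+11, 1+0) = Beta(17, 1).
Since β = 1 ≤ 1 and α > 1, the Beta density is monotone increasing on [0,1]; the mode is at 1.
Mean = 17/(17+1) = 0.944.
Difference = 0.944 − 1.000 = -0.056.

-0.056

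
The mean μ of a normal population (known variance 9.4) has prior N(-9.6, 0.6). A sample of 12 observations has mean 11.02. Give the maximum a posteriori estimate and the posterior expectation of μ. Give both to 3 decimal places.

Posterior for μ is Normal. Precision-weighted mean: (1/0.6·-9.6 + 12/9.4·11.02) / (1/0.6 + 12/9.4) = -0.656.
A Normal posterior is symmetric, so mode = mean.

μ_MAP = -0.656, E[μ|data] = -0.656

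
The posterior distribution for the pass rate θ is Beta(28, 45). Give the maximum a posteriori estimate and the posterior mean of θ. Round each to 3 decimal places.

MAP = 0.380; posterior mean = 0.384

Mode = (28−1)/(28+45−2) = 27/71 = 0.380.
Mean = 28/(28+45) = 28/73 = 0.384.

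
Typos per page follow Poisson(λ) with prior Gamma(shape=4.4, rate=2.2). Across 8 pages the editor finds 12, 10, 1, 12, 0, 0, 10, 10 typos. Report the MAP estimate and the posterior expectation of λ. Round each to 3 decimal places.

Σ counts = 55. Posterior: Gamma(shape = 4.4+55 = 59.4, rate = 2.2+8 = 10.2).
Mode = (α−1)/β = 58.4/10.2 = 5.725.
Mean = α/β = 59.4/10.2 = 5.824.

λ_MAP = 5.725, E[λ|data] = 5.824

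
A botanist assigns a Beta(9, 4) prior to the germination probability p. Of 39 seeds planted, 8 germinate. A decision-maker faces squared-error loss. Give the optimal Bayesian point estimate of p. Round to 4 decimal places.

0.3269

Posterior: Beta(9+8, 4+31) = Beta(17, 35).
Mode = (17−1)/(17+35−2) = 16/50 = 0.3200.
Mean = 17/(17+35) = 17/52 = 0.3269.
Squared-error loss ⇒ the optimal estimator is the posterior mean.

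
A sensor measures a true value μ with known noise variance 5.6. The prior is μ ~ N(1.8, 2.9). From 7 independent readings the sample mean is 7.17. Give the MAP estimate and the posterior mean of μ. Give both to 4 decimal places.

Posterior for μ is Normal. Precision-weighted mean: (1/2.9·1.8 + 7/5.6·7.17) / (1/2.9 + 7/5.6) = 6.0089.
A Normal posterior is symmetric, so mode = mean.

μ_MAP = 6.0089, E[μ|data] = 6.0089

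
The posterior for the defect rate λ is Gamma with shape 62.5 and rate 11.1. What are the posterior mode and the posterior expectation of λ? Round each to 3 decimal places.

MAP = 5.541, posterior mean = 5.631

Mode = (α−1)/β = 61.5/11.1 = 5.541.
Mean = α/β = 62.5/11.1 = 5.631.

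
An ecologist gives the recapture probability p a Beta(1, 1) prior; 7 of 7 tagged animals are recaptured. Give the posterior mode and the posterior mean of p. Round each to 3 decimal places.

Posterior: Beta(1+7, 1+0) = Beta(8, 1).
Since β = 1 ≤ 1 and α > 1, the Beta density is monotone increasing on [0,1]; the mode is at 1.
Mean = 8/(8+1) = 0.889.
Left-skewed posterior ⇒ mean < mode.

p_MAP = 1.000, E[p|data] = 0.889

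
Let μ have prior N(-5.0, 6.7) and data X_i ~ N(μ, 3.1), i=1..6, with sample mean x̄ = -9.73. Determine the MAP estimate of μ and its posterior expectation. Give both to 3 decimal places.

Posterior for μ is Normal. Precision-weighted mean: (1/6.7·-5.0 + 6/3.1·-9.73) / (1/6.7 + 6/3.1) = -9.391.
A Normal posterior is symmetric, so mode = mean.

MAP = -9.391, posterior mean = -9.391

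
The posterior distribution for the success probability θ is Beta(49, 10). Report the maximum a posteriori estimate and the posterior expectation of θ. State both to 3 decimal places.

MAP: 0.842. Posterior mean: 0.831.

Mode = (49−1)/(49+10−2) = 48/57 = 0.842.
Mean = 49/(49+10) = 49/59 = 0.831.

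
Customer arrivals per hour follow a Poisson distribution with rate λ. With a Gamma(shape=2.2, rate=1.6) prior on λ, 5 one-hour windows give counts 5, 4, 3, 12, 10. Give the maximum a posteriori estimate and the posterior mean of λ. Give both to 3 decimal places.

Σ counts = 34. Posterior: Gamma(shape = 2.2+34 = 36.2, rate = 1.6+5 = 6.6).
Mode = (α−1)/β = 35.2/6.6 = 5.333.
Mean = α/β = 36.2/6.6 = 5.485.

maximum a posteriori estimate = 5.333, posterior mean = 5.485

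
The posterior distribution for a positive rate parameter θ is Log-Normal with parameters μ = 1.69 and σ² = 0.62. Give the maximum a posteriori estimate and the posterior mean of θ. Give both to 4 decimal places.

Mode = exp(μ − σ²) = exp(1.07) = 2.9154.
Mean = exp(μ + σ²/2) = exp(2.000) = 7.3891.

MAP: 2.9154. Posterior mean: 7.3891.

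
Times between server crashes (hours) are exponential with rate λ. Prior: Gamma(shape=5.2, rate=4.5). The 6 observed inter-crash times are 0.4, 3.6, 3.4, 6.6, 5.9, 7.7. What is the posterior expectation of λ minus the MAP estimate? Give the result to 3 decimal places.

0.031

Σ times = 27.6. Posterior: Gamma(shape = 5.2+6 = 11.2, rate = 4.5+27.6 = 32.1).
Mode = (α−1)/β = 10.2/32.1 = 0.318.
Mean = α/β = 11.2/32.1 = 0.349.
Difference = 0.349 − 0.318 = 0.031.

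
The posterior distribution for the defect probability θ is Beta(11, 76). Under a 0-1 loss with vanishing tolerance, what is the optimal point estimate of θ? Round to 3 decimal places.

0.118

Mode = (11−1)/(11+76−2) = 10/85 = 0.118.
Mean = 11/(11+76) = 11/87 = 0.126.
This is the posterior mode — the MAP estimate.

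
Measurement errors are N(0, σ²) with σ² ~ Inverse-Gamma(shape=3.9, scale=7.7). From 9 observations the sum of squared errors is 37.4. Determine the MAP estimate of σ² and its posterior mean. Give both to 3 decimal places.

Posterior: Inverse-Gamma(shape = 3.9+9/2 = 8.4, scale = 7.7+37.4/2 = 26.4).
Mode = β/(α+1) = 26.4/9.4 = 2.809.
Mean = β/(α−1) = 26.4/7.4 = 3.568.
The mean is pulled above the mode by the posterior's right skew.

MAP = 2.809, posterior mean = 3.568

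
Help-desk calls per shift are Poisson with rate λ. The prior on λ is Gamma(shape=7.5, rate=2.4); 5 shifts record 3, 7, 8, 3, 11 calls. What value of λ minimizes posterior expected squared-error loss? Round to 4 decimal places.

Σ counts = 32. Posterior: Gamma(shape = 7.5+32 = 39.5, rate = 2.4+5 = 7.4).
Mode = (α−1)/β = 38.5/7.4 = 5.2027.
Mean = α/β = 39.5/7.4 = 5.3378.
Squared-error loss ⇒ the optimal estimator is the posterior mean.

5.3378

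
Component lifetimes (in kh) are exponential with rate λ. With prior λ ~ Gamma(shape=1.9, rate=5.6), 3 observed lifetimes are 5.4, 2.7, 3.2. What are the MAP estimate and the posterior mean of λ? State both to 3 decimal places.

MAP estimate = 0.231, posterior mean = 0.290

Σ times = 11.3. Posterior: Gamma(shape = 1.9+3 = 4.9, rate = 5.6+11.3 = 16.9).
Mode = (α−1)/β = 3.9/16.9 = 0.231.
Mean = α/β = 4.9/16.9 = 0.290.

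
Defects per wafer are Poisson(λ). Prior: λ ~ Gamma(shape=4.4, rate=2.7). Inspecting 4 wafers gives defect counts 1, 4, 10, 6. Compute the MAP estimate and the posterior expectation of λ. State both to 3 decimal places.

Σ counts = 21. Posterior: Gamma(shape = 4.4+21 = 25.4, rate = 2.7+4 = 6.7).
Mode = (α−1)/β = 24.4/6.7 = 3.642.
Mean = α/β = 25.4/6.7 = 3.791.

MAP = 3.642, posterior mean = 3.791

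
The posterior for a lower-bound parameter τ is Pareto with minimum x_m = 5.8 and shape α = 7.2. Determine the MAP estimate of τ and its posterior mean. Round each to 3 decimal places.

The Pareto density is strictly decreasing on [x_m, ∞), so the mode is x_m = 5.800.
Mean = α·x_m/(α−1) = 7.2·5.8/6.2 = 6.735.

MAP estimate = 5.800, posterior mean = 6.735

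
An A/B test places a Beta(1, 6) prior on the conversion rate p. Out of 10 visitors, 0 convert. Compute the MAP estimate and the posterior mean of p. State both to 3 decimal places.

Posterior: Beta(1+0, 6+10) = Beta(1, 16).
Since α = 1 ≤ 1 and β > 1, the Beta density is monotone decreasing on [0,1]; the mode is at 0.
Mean = 1/(1+16) = 0.059.

MAP: 0.000. Posterior mean: 0.059.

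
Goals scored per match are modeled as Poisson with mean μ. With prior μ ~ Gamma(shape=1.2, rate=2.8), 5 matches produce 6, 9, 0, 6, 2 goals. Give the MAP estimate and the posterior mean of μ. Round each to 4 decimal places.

MAP: 2.9744. Posterior mean: 3.1026.

Σ counts = 23. Posterior: Gamma(shape = 1.2+23 = 24.2, rate = 2.8+5 = 7.8).
Mode = (α−1)/β = 23.2/7.8 = 2.9744.
Mean = α/β = 24.2/7.8 = 3.1026.
Mean > mode: the posterior has a right tail.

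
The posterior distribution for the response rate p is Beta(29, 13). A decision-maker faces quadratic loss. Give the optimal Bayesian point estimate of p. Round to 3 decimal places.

Mode = (29−1)/(29+13−2) = 28/40 = 0.700.
Mean = 29/(29+13) = 29/42 = 0.690.
Quadratic loss ⇒ the optimal estimator is the posterior mean.

0.690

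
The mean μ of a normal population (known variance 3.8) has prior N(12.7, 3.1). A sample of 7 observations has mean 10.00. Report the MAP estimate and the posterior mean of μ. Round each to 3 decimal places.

MAP: 10.402. Posterior mean: 10.402.

Posterior for μ is Normal. Precision-weighted mean: (1/3.1·12.7 + 7/3.8·10.00) / (1/3.1 + 7/3.8) = 10.402.
A Normal posterior is symmetric, so mode = mean.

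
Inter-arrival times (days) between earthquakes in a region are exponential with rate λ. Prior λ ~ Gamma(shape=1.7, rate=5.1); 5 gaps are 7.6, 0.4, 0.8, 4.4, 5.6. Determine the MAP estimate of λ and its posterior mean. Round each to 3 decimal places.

MAP: 0.238. Posterior mean: 0.280.

Σ times = 18.8. Posterior: Gamma(shape = 1.7+5 = 6.7, rate = 5.1+18.8 = 23.9).
Mode = (α−1)/β = 5.7/23.9 = 0.238.
Mean = α/β = 6.7/23.9 = 0.280.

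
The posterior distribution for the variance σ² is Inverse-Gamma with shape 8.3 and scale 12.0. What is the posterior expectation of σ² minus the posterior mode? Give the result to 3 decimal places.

Mode = β/(α+1) = 12.0/9.3 = 1.290.
Mean = β/(α−1) = 12.0/7.3 = 1.644.
Difference = 1.644 − 1.290 = 0.354.
The mean is pulled above the mode by the posterior's right skew.

0.354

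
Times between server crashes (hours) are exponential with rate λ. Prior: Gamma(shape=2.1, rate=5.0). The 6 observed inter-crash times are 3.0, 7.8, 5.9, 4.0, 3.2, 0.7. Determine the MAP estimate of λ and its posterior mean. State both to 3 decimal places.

Σ times = 24.6. Posterior: Gamma(shape = 2.1+6 = 8.1, rate = 5.0+24.6 = 29.6).
Mode = (α−1)/β = 7.1/29.6 = 0.240.
Mean = α/β = 8.1/29.6 = 0.274.
The mean is pulled above the mode by the posterior's right skew.

MAP: 0.240. Posterior mean: 0.274.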